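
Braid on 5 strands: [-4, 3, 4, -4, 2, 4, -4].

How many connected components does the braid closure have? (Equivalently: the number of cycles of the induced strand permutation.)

2

Derivation:
Track the strand permutation on 5 strands, starting from identity.
  step 1: s4^-1 swaps positions 4,5 -> [1 2 3 5 4]
  step 2: s3 swaps positions 3,4 -> [1 2 5 3 4]
  step 3: s4 swaps positions 4,5 -> [1 2 5 4 3]
  step 4: s4^-1 swaps positions 4,5 -> [1 2 5 3 4]
  step 5: s2 swaps positions 2,3 -> [1 5 2 3 4]
  step 6: s4 swaps positions 4,5 -> [1 5 2 4 3]
  step 7: s4^-1 swaps positions 4,5 -> [1 5 2 3 4]
Final permutation (position -> original strand): [1 5 2 3 4]
Closure components = cycle count of this permutation = 2.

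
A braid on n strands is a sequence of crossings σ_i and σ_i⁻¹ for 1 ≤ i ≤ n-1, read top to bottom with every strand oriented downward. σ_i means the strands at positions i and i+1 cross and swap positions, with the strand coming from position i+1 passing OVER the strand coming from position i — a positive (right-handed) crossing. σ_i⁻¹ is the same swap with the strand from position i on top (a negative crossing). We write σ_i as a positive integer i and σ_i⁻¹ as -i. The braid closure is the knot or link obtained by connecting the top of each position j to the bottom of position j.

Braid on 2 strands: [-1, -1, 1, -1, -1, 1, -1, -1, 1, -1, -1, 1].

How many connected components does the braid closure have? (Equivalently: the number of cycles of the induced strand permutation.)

Track the strand permutation on 2 strands, starting from identity.
  step 1: s1^-1 swaps positions 1,2 -> [2 1]
  step 2: s1^-1 swaps positions 1,2 -> [1 2]
  step 3: s1 swaps positions 1,2 -> [2 1]
  step 4: s1^-1 swaps positions 1,2 -> [1 2]
  step 5: s1^-1 swaps positions 1,2 -> [2 1]
  step 6: s1 swaps positions 1,2 -> [1 2]
  step 7: s1^-1 swaps positions 1,2 -> [2 1]
  step 8: s1^-1 swaps positions 1,2 -> [1 2]
  step 9: s1 swaps positions 1,2 -> [2 1]
  step 10: s1^-1 swaps positions 1,2 -> [1 2]
  step 11: s1^-1 swaps positions 1,2 -> [2 1]
  step 12: s1 swaps positions 1,2 -> [1 2]
Final permutation (position -> original strand): [1 2]
Closure components = cycle count of this permutation = 2.

Answer: 2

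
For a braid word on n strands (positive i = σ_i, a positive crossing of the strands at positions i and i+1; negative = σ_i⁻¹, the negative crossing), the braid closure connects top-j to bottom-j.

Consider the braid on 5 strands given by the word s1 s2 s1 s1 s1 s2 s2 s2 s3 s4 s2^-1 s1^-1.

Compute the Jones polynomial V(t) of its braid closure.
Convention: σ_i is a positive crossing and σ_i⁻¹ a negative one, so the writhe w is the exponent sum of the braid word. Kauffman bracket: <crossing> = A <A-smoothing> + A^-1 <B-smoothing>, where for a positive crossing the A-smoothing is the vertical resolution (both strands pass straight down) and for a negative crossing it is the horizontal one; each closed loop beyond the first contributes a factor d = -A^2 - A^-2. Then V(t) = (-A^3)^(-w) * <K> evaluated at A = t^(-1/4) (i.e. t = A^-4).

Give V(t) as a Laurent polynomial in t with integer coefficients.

t^8 - 2*t^7 + t^6 - 2*t^5 + 2*t^4 + t^2

Derivation:
The presented braid s1 s2 s1 s1 s1 s2 s2 s2 s3 s4 s2^-1 s1^-1 on 5 strands reduces by inverse Markov moves (closure unchanged at each step):
  Deconjugate: the word is γ·β·γ⁻¹ with γ = s1 s2 (prefix) and γ⁻¹ = s2^-1 s1^-1 (suffix); strip both.
  Destabilize: the word has the form β·s4 where s4 occurs only as the final letter (β ∈ B_4); drop it and the last strand → 4 strands.
  Destabilize: the word has the form β·s3 where s3 occurs only as the final letter (β ∈ B_3); drop it and the last strand → 3 strands.
Reduced to β = s1 s1 s1 s2 s2 s2 on 3 strands, 6 crossings.
Compute on β:
Braid: s1 s1 s1 s2 s2 s2 on 3 strands, 6 crossings.
Writhe w = (#positive) - (#negative) = 6 - 0 = 6.
State-sum expansion of <K>. There are 2^6 = 64 states.
Each crossing splits two ways (0=vertical, 1=horizontal). The state's weight is A^(#A-smoothings - #B-smoothings) * d^(loops - 1).
Tabulate the states by total A-exponent and number of loops L (A-exp: L × count):
  A^6: L=3 ×1
  A^4: L=2 ×6
  A^2: L=1 ×9, L=3 ×6
  A^0: L=2 ×18, L=4 ×2
  A^-2: L=3 ×15
  A^-4: L=4 ×6
  A^-6: L=5 ×1
Each group contributes A^e * Σ count * d^(L-1):
Powers of d = -A^2 - A^-2: d^2 = A^4 + 2 + A^-4; d^3 = -A^6 - 3*A^2 - 3*A^-2 - A^-6; d^4 = A^8 + 4*A^4 + 6 + 4*A^-4 + A^-8.
  A^6 * (d^2) = A^10 + 2*A^6 + A^2
  A^4 * (6*d) = -6*A^6 - 6*A^2
  A^2 * (9 + 6*d^2) = 6*A^6 + 21*A^2 + 6*A^-2
  A^0 * (18*d + 2*d^3) = -2*A^6 - 24*A^2 - 24*A^-2 - 2*A^-6
  A^-2 * (15*d^2) = 15*A^2 + 30*A^-2 + 15*A^-6
  A^-4 * (6*d^3) = -6*A^2 - 18*A^-2 - 18*A^-6 - 6*A^-10
  A^-6 * (d^4) = A^2 + 4*A^-2 + 6*A^-6 + 4*A^-10 + A^-14
Summing the groups: <K> = A^10 + 2*A^2 - 2*A^-2 + A^-6 - 2*A^-10 + A^-14
Normalise by the writhe: (-A^3)^(-w) = (-A^3)^(-6) = A^-18, so f(A) = A^-18 * <K> = A^-8 + 2*A^-16 - 2*A^-20 + A^-24 - 2*A^-28 + A^-32.
Substitute A = t^(-1/4), i.e. A^e → t^(-e/4): V(t) = t^8 - 2*t^7 + t^6 - 2*t^5 + 2*t^4 + t^2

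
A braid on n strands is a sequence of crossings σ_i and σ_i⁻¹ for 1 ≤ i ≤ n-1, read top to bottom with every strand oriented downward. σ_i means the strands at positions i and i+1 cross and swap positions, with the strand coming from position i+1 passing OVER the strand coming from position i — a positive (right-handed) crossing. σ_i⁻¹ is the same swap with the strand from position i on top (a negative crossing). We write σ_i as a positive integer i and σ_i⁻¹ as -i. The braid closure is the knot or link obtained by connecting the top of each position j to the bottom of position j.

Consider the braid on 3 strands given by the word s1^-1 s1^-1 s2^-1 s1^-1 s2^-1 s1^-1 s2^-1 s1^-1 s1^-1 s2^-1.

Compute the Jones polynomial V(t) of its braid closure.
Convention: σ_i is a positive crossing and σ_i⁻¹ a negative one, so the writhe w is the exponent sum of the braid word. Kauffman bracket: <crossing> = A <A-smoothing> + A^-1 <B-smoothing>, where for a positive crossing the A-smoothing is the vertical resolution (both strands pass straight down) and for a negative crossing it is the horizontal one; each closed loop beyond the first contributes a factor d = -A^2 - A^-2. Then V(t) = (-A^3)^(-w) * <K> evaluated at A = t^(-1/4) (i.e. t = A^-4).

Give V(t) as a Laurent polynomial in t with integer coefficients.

t^-4 + t^-6 - t^-10

Derivation:
Braid: s1^-1 s1^-1 s2^-1 s1^-1 s2^-1 s1^-1 s2^-1 s1^-1 s1^-1 s2^-1 on 3 strands, 10 crossings.
Writhe w = (#positive) - (#negative) = 0 - 10 = -10.
Enumerate smoothing states for the bracket polynomial. There are 2^10 = 1024 states.
Each crossing splits two ways (0=vertical, 1=horizontal). The state's weight is A^(#A-smoothings - #B-smoothings) * d^(loops - 1).
Tabulate the states by total A-exponent and number of loops L (A-exp: L × count):
  A^10: L=3 ×1
  A^8: L=2 ×4, L=4 ×6
  A^6: L=1 ×4, L=3 ×30, L=5 ×11
  A^4: L=2 ×48, L=4 ×65, L=6 ×7
  A^2: L=1 ×24, L=3 ×140, L=5 ×45, L=7 ×1
  A^0: L=2 ×129, L=4 ×117, L=6 ×6
  A^-2: L=1 ×43, L=3 ×151, L=5 ×16
  A^-4: L=2 ×96, L=4 ×24
  A^-6: L=1 ×24, L=3 ×21
  A^-8: L=2 ×10
  A^-10: L=3 ×1
Each group contributes A^e * Σ count * d^(L-1):
Powers of d = -A^2 - A^-2: d^2 = A^4 + 2 + A^-4; d^3 = -A^6 - 3*A^2 - 3*A^-2 - A^-6; d^4 = A^8 + 4*A^4 + 6 + 4*A^-4 + A^-8; d^5 = -A^10 - 5*A^6 - 10*A^2 - 10*A^-2 - 5*A^-6 - A^-10; d^6 = A^12 + 6*A^8 + 15*A^4 + 20 + 15*A^-4 + 6*A^-8 + A^-12.
  A^10 * (d^2) = A^14 + 2*A^10 + A^6
  A^8 * (4*d + 6*d^3) = -6*A^14 - 22*A^10 - 22*A^6 - 6*A^2
  A^6 * (4 + 30*d^2 + 11*d^4) = 11*A^14 + 74*A^10 + 130*A^6 + 74*A^2 + 11*A^-2
  A^4 * (48*d + 65*d^3 + 7*d^5) = -7*A^14 - 100*A^10 - 313*A^6 - 313*A^2 - 100*A^-2 - 7*A^-6
  A^2 * (24 + 140*d^2 + 45*d^4 + d^6) = A^14 + 51*A^10 + 335*A^6 + 594*A^2 + 335*A^-2 + 51*A^-6 + A^-10
  A^0 * (129*d + 117*d^3 + 6*d^5) = -6*A^10 - 147*A^6 - 540*A^2 - 540*A^-2 - 147*A^-6 - 6*A^-10
  A^-2 * (43 + 151*d^2 + 16*d^4) = 16*A^6 + 215*A^2 + 441*A^-2 + 215*A^-6 + 16*A^-10
  A^-4 * (96*d + 24*d^3) = -24*A^2 - 168*A^-2 - 168*A^-6 - 24*A^-10
  A^-6 * (24 + 21*d^2) = 21*A^-2 + 66*A^-6 + 21*A^-10
  A^-8 * (10*d) = -10*A^-6 - 10*A^-10
  A^-10 * (d^2) = A^-6 + 2*A^-10 + A^-14
Summing the groups: <K> = -A^10 + A^-6 + A^-14
Normalise by the writhe: (-A^3)^(-w) = (-A^3)^(10) = A^30, so f(A) = A^30 * <K> = -A^40 + A^24 + A^16.
Substitute A = t^(-1/4), i.e. A^e → t^(-e/4): V(t) = t^-4 + t^-6 - t^-10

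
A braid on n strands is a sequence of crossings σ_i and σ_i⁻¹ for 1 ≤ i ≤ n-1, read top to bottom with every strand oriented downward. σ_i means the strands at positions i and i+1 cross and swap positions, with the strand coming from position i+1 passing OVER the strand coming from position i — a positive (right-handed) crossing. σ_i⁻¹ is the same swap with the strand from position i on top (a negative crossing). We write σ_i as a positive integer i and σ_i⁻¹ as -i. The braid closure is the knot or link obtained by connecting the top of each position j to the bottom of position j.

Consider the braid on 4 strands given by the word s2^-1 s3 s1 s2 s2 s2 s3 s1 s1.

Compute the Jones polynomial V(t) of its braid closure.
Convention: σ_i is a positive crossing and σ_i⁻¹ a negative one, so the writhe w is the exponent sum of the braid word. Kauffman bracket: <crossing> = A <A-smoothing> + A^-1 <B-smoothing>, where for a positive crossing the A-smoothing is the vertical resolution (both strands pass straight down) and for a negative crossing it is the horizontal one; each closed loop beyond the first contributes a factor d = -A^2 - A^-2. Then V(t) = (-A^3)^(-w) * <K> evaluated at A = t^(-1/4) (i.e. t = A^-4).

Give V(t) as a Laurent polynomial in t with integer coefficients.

t^10 - 3*t^9 + 4*t^8 - 6*t^7 + 6*t^6 - 5*t^5 + 5*t^4 - 2*t^3 + t^2

Derivation:
Braid: s2^-1 s3 s1 s2 s2 s2 s3 s1 s1 on 4 strands, 9 crossings.
Writhe w = (#positive) - (#negative) = 8 - 1 = 7.
State-sum expansion of <K>. There are 2^9 = 512 states.
Smooth each crossing (0=||, 1=⌣⌢); contribution A^(Σ sign_k(1-2s_k)) * d^(L-1).
Tabulate the states by total A-exponent and number of loops L (A-exp: L × count):
  A^9: L=3 ×1
  A^7: L=2 ×5, L=4 ×4
  A^5: L=1 ×6, L=3 ×27, L=5 ×3
  A^3: L=2 ×57, L=4 ×26, L=6 ×1
  A^1: L=1 ×39, L=3 ×77, L=5 ×10
  A^-1: L=2 ×81, L=4 ×44, L=6 ×1
  A^-3: L=3 ×73, L=5 ×11
  A^-5: L=4 ×35, L=6 ×1
  A^-7: L=5 ×9
  A^-9: L=6 ×1
Each group contributes A^e * Σ count * d^(L-1):
Powers of d = -A^2 - A^-2: d^2 = A^4 + 2 + A^-4; d^3 = -A^6 - 3*A^2 - 3*A^-2 - A^-6; d^4 = A^8 + 4*A^4 + 6 + 4*A^-4 + A^-8; d^5 = -A^10 - 5*A^6 - 10*A^2 - 10*A^-2 - 5*A^-6 - A^-10.
  A^9 * (d^2) = A^13 + 2*A^9 + A^5
  A^7 * (5*d + 4*d^3) = -4*A^13 - 17*A^9 - 17*A^5 - 4*A
  A^5 * (6 + 27*d^2 + 3*d^4) = 3*A^13 + 39*A^9 + 78*A^5 + 39*A + 3*A^-3
  A^3 * (57*d + 26*d^3 + d^5) = -A^13 - 31*A^9 - 145*A^5 - 145*A - 31*A^-3 - A^-7
  A^1 * (39 + 77*d^2 + 10*d^4) = 10*A^9 + 117*A^5 + 253*A + 117*A^-3 + 10*A^-7
  A^-1 * (81*d + 44*d^3 + d^5) = -A^9 - 49*A^5 - 223*A - 223*A^-3 - 49*A^-7 - A^-11
  A^-3 * (73*d^2 + 11*d^4) = 11*A^5 + 117*A + 212*A^-3 + 117*A^-7 + 11*A^-11
  A^-5 * (35*d^3 + d^5) = -A^5 - 40*A - 115*A^-3 - 115*A^-7 - 40*A^-11 - A^-15
  A^-7 * (9*d^4) = 9*A + 36*A^-3 + 54*A^-7 + 36*A^-11 + 9*A^-15
  A^-9 * (d^5) = -A - 5*A^-3 - 10*A^-7 - 10*A^-11 - 5*A^-15 - A^-19
Summing the groups: <K> = -A^13 + 2*A^9 - 5*A^5 + 5*A - 6*A^-3 + 6*A^-7 - 4*A^-11 + 3*A^-15 - A^-19
Normalise by the writhe: (-A^3)^(-w) = (-A^3)^(-7) = -A^-21, so f(A) = -A^-21 * <K> = A^-8 - 2*A^-12 + 5*A^-16 - 5*A^-20 + 6*A^-24 - 6*A^-28 + 4*A^-32 - 3*A^-36 + A^-40.
Substitute A = t^(-1/4), i.e. A^e → t^(-e/4): V(t) = t^10 - 3*t^9 + 4*t^8 - 6*t^7 + 6*t^6 - 5*t^5 + 5*t^4 - 2*t^3 + t^2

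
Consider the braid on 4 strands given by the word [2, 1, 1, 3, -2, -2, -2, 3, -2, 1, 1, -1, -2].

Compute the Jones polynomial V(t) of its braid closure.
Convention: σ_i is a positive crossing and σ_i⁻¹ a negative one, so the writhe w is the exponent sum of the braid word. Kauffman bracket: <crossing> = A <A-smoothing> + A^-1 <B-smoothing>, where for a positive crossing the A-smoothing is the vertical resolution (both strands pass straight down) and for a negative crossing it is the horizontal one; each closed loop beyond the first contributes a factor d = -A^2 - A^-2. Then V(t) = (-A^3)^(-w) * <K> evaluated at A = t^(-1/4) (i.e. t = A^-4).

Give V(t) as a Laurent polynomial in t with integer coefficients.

The presented braid s2 s1 s1 s3 s2^-1 s2^-1 s2^-1 s3 s2^-1 s1 s1 s1^-1 s2^-1 on 4 strands reduces by inverse Markov moves (closure unchanged at each step):
  Deconjugate: the word is γ·β·γ⁻¹ with γ = s2 (prefix) and γ⁻¹ = s2^-1 (suffix); strip both.
  Deconjugate: the word is γ·β·γ⁻¹ with γ = s1 (prefix) and γ⁻¹ = s1^-1 (suffix); strip both.
Reduced to β = s1 s3 s2^-1 s2^-1 s2^-1 s3 s2^-1 s1 s1 on 4 strands, 9 crossings.
Compute on β:
Braid: s1 s3 s2^-1 s2^-1 s2^-1 s3 s2^-1 s1 s1 on 4 strands, 9 crossings.
Writhe w = (#positive) - (#negative) = 5 - 4 = 1.
Enumerate smoothing states for the bracket polynomial. There are 2^9 = 512 states.
For each crossing: s=0 is the vertical smoothing, s=1 horizontal. Crossing k contributes A^(sign_k * (1 - 2*s_k)); loop factor d = -A^2 - A^-2.
Tabulate the states by total A-exponent and number of loops L (A-exp: L × count):
  A^9: L=6 ×1
  A^7: L=5 ×9
  A^5: L=4 ×33, L=6 ×3
  A^3: L=3 ×64, L=5 ×19, L=7 ×1
  A^1: L=2 ×68, L=4 ×52, L=6 ×6
  A^-1: L=1 ×33, L=3 ×75, L=5 ×18
  A^-3: L=2 ×51, L=4 ×32, L=6 ×1
  A^-5: L=3 ×32, L=5 ×4
  A^-7: L=4 ×9
  A^-9: L=5 ×1
Each group contributes A^e * Σ count * d^(L-1):
Powers of d = -A^2 - A^-2: d^2 = A^4 + 2 + A^-4; d^3 = -A^6 - 3*A^2 - 3*A^-2 - A^-6; d^4 = A^8 + 4*A^4 + 6 + 4*A^-4 + A^-8; d^5 = -A^10 - 5*A^6 - 10*A^2 - 10*A^-2 - 5*A^-6 - A^-10; d^6 = A^12 + 6*A^8 + 15*A^4 + 20 + 15*A^-4 + 6*A^-8 + A^-12.
  A^9 * (d^5) = -A^19 - 5*A^15 - 10*A^11 - 10*A^7 - 5*A^3 - A^-1
  A^7 * (9*d^4) = 9*A^15 + 36*A^11 + 54*A^7 + 36*A^3 + 9*A^-1
  A^5 * (33*d^3 + 3*d^5) = -3*A^15 - 48*A^11 - 129*A^7 - 129*A^3 - 48*A^-1 - 3*A^-5
  A^3 * (64*d^2 + 19*d^4 + d^6) = A^15 + 25*A^11 + 155*A^7 + 262*A^3 + 155*A^-1 + 25*A^-5 + A^-9
  A^1 * (68*d + 52*d^3 + 6*d^5) = -6*A^11 - 82*A^7 - 284*A^3 - 284*A^-1 - 82*A^-5 - 6*A^-9
  A^-1 * (33 + 75*d^2 + 18*d^4) = 18*A^7 + 147*A^3 + 291*A^-1 + 147*A^-5 + 18*A^-9
  A^-3 * (51*d + 32*d^3 + d^5) = -A^7 - 37*A^3 - 157*A^-1 - 157*A^-5 - 37*A^-9 - A^-13
  A^-5 * (32*d^2 + 4*d^4) = 4*A^3 + 48*A^-1 + 88*A^-5 + 48*A^-9 + 4*A^-13
  A^-7 * (9*d^3) = -9*A^-1 - 27*A^-5 - 27*A^-9 - 9*A^-13
  A^-9 * (d^4) = A^-1 + 4*A^-5 + 6*A^-9 + 4*A^-13 + A^-17
Summing the groups: <K> = -A^19 + 2*A^15 - 3*A^11 + 5*A^7 - 6*A^3 + 5*A^-1 - 5*A^-5 + 3*A^-9 - 2*A^-13 + A^-17
Normalise by the writhe: (-A^3)^(-w) = (-A^3)^(-1) = -A^-3, so f(A) = -A^-3 * <K> = A^16 - 2*A^12 + 3*A^8 - 5*A^4 + 6 - 5*A^-4 + 5*A^-8 - 3*A^-12 + 2*A^-16 - A^-20.
Substitute A = t^(-1/4), i.e. A^e → t^(-e/4): V(t) = -t^5 + 2*t^4 - 3*t^3 + 5*t^2 - 5*t + 6 - 5*t^-1 + 3*t^-2 - 2*t^-3 + t^-4

Answer: -t^5 + 2*t^4 - 3*t^3 + 5*t^2 - 5*t + 6 - 5*t^-1 + 3*t^-2 - 2*t^-3 + t^-4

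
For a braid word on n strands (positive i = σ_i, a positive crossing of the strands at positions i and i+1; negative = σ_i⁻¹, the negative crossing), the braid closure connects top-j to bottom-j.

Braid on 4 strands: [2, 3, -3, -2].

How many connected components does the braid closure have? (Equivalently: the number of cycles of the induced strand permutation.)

Track the strand permutation on 4 strands, starting from identity.
  step 1: s2 swaps positions 2,3 -> [1 3 2 4]
  step 2: s3 swaps positions 3,4 -> [1 3 4 2]
  step 3: s3^-1 swaps positions 3,4 -> [1 3 2 4]
  step 4: s2^-1 swaps positions 2,3 -> [1 2 3 4]
Final permutation (position -> original strand): [1 2 3 4]
Closure components = cycle count of this permutation = 4.

Answer: 4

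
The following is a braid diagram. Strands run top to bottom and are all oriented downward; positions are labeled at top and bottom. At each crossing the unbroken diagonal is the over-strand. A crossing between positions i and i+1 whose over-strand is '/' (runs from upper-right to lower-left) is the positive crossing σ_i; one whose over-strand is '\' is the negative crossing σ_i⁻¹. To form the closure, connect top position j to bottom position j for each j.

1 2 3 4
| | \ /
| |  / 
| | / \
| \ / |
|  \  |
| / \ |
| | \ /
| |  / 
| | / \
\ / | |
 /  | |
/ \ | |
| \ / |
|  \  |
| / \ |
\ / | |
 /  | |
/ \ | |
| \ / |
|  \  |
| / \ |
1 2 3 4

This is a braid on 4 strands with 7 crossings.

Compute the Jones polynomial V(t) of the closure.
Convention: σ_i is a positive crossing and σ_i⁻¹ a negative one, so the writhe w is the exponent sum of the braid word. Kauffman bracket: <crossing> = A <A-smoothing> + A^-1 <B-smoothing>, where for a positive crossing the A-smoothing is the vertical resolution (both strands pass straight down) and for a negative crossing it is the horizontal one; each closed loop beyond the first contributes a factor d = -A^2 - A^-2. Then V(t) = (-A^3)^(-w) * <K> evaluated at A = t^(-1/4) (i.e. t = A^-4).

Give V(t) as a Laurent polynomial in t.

Reading the diagram top to bottom ('/'-over between positions i,i+1 = s_i, '\'-over = s_i^-1): braid word = s3 s2^-1 s3 s1 s2^-1 s1 s2^-1.
Braid: s3 s2^-1 s3 s1 s2^-1 s1 s2^-1 on 4 strands, 7 crossings.
Writhe w = (#positive) - (#negative) = 4 - 3 = 1.
State-sum expansion of <K>. There are 2^7 = 128 states.
Each crossing splits two ways (0=vertical, 1=horizontal). The state's weight is A^(#A-smoothings - #B-smoothings) * d^(loops - 1).
Tabulate the states by total A-exponent and number of loops L (A-exp: L × count):
  A^7: L=5 ×1
  A^5: L=4 ×7
  A^3: L=3 ×21
  A^1: L=2 ×32, L=4 ×3
  A^-1: L=1 ×21, L=3 ×14
  A^-3: L=2 ×19, L=4 ×2
  A^-5: L=3 ×7
  A^-7: L=4 ×1
Each group contributes A^e * Σ count * d^(L-1):
Powers of d = -A^2 - A^-2: d^2 = A^4 + 2 + A^-4; d^3 = -A^6 - 3*A^2 - 3*A^-2 - A^-6; d^4 = A^8 + 4*A^4 + 6 + 4*A^-4 + A^-8.
  A^7 * (d^4) = A^15 + 4*A^11 + 6*A^7 + 4*A^3 + A^-1
  A^5 * (7*d^3) = -7*A^11 - 21*A^7 - 21*A^3 - 7*A^-1
  A^3 * (21*d^2) = 21*A^7 + 42*A^3 + 21*A^-1
  A^1 * (32*d + 3*d^3) = -3*A^7 - 41*A^3 - 41*A^-1 - 3*A^-5
  A^-1 * (21 + 14*d^2) = 14*A^3 + 49*A^-1 + 14*A^-5
  A^-3 * (19*d + 2*d^3) = -2*A^3 - 25*A^-1 - 25*A^-5 - 2*A^-9
  A^-5 * (7*d^2) = 7*A^-1 + 14*A^-5 + 7*A^-9
  A^-7 * (d^3) = -A^-1 - 3*A^-5 - 3*A^-9 - A^-13
Summing the groups: <K> = A^15 - 3*A^11 + 3*A^7 - 4*A^3 + 4*A^-1 - 3*A^-5 + 2*A^-9 - A^-13
Normalise by the writhe: (-A^3)^(-w) = (-A^3)^(-1) = -A^-3, so f(A) = -A^-3 * <K> = -A^12 + 3*A^8 - 3*A^4 + 4 - 4*A^-4 + 3*A^-8 - 2*A^-12 + A^-16.
Substitute A = t^(-1/4), i.e. A^e → t^(-e/4): V(t) = t^4 - 2*t^3 + 3*t^2 - 4*t + 4 - 3*t^-1 + 3*t^-2 - t^-3

Answer: t^4 - 2*t^3 + 3*t^2 - 4*t + 4 - 3*t^-1 + 3*t^-2 - t^-3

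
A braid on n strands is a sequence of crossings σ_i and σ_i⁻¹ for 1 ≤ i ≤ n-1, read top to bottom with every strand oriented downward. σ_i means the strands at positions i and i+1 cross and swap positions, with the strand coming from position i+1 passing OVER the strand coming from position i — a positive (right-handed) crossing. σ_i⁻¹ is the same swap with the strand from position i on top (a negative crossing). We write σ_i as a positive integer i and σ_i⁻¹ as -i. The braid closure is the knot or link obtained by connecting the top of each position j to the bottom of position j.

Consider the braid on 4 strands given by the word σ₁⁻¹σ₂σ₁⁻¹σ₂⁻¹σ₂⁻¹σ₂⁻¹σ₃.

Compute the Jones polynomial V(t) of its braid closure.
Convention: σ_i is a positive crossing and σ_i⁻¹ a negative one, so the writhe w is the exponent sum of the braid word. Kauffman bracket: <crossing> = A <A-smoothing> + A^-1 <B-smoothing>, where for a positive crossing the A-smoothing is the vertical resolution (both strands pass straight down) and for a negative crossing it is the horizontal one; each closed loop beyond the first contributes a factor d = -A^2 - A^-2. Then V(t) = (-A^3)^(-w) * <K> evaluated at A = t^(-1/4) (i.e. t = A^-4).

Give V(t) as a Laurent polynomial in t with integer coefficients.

t^-1 - t^-2 + 2*t^-3 - t^-4 + t^-5 - t^-6

Derivation:
The presented braid s1^-1 s2 s1^-1 s2^-1 s2^-1 s2^-1 s3 on 4 strands reduces by inverse Markov moves (closure unchanged at each step):
  Destabilize: the word has the form β·s3 where s3 occurs only as the final letter (β ∈ B_3); drop it and the last strand → 3 strands.
Reduced to β = s1^-1 s2 s1^-1 s2^-1 s2^-1 s2^-1 on 3 strands, 6 crossings.
Compute on β:
Braid: s1^-1 s2 s1^-1 s2^-1 s2^-1 s2^-1 on 3 strands, 6 crossings.
Writhe w = (#positive) - (#negative) = 1 - 5 = -4.
Enumerate smoothing states for the bracket polynomial. There are 2^6 = 64 states.
For each crossing: s=0 is the vertical smoothing, s=1 horizontal. Crossing k contributes A^(sign_k * (1 - 2*s_k)); loop factor d = -A^2 - A^-2.
Tabulate the states by total A-exponent and number of loops L (A-exp: L × count):
  A^6: L=4 ×1
  A^4: L=3 ×6
  A^2: L=2 ×12, L=4 ×3
  A^0: L=1 ×9, L=3 ×10, L=5 ×1
  A^-2: L=2 ×12, L=4 ×3
  A^-4: L=1 ×2, L=3 ×4
  A^-6: L=2 ×1
Each group contributes A^e * Σ count * d^(L-1):
Powers of d = -A^2 - A^-2: d^2 = A^4 + 2 + A^-4; d^3 = -A^6 - 3*A^2 - 3*A^-2 - A^-6; d^4 = A^8 + 4*A^4 + 6 + 4*A^-4 + A^-8.
  A^6 * (d^3) = -A^12 - 3*A^8 - 3*A^4 - 1
  A^4 * (6*d^2) = 6*A^8 + 12*A^4 + 6
  A^2 * (12*d + 3*d^3) = -3*A^8 - 21*A^4 - 21 - 3*A^-4
  A^0 * (9 + 10*d^2 + d^4) = A^8 + 14*A^4 + 35 + 14*A^-4 + A^-8
  A^-2 * (12*d + 3*d^3) = -3*A^4 - 21 - 21*A^-4 - 3*A^-8
  A^-4 * (2 + 4*d^2) = 4 + 10*A^-4 + 4*A^-8
  A^-6 * (d) = -A^-4 - A^-8
Summing the groups: <K> = -A^12 + A^8 - A^4 + 2 - A^-4 + A^-8
Normalise by the writhe: (-A^3)^(-w) = (-A^3)^(4) = A^12, so f(A) = A^12 * <K> = -A^24 + A^20 - A^16 + 2*A^12 - A^8 + A^4.
Substitute A = t^(-1/4), i.e. A^e → t^(-e/4): V(t) = t^-1 - t^-2 + 2*t^-3 - t^-4 + t^-5 - t^-6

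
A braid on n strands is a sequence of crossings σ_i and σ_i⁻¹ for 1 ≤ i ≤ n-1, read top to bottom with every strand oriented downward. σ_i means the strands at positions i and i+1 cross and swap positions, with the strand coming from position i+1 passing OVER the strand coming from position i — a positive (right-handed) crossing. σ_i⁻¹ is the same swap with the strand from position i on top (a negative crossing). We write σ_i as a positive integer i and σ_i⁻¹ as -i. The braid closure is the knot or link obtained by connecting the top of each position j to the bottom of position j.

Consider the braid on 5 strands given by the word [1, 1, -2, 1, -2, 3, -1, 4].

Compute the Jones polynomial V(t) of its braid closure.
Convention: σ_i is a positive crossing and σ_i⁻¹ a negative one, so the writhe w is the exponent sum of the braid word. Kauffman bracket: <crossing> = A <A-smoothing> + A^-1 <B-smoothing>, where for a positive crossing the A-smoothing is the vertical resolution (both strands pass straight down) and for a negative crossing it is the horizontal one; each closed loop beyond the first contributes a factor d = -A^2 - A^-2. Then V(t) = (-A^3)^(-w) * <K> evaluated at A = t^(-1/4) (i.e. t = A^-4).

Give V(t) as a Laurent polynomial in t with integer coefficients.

The presented braid s1 s1 s2^-1 s1 s2^-1 s3 s1^-1 s4 on 5 strands reduces by inverse Markov moves (closure unchanged at each step):
  Destabilize: the word has the form β·s4 where s4 occurs only as the final letter (β ∈ B_4); drop it and the last strand → 4 strands.
  Deconjugate: the word is γ·β·γ⁻¹ with γ = s1 (prefix) and γ⁻¹ = s1^-1 (suffix); strip both.
  Destabilize: the word has the form β·s3 where s3 occurs only as the final letter (β ∈ B_3); drop it and the last strand → 3 strands.
Reduced to β = s1 s2^-1 s1 s2^-1 on 3 strands, 4 crossings.
Compute on β:
Braid: s1 s2^-1 s1 s2^-1 on 3 strands, 4 crossings.
Writhe w = (#positive) - (#negative) = 2 - 2 = 0.
Enumerate smoothing states for the bracket polynomial. There are 2^4 = 16 states.
Each crossing splits two ways (0=vertical, 1=horizontal). The state's weight is A^(#A-smoothings - #B-smoothings) * d^(loops - 1).
  state 0000: A-exp=+0, loops=3, term = A^0 * d^2
  state 0001: A-exp=+2, loops=2, term = A^2 * d^1
  state 0010: A-exp=-2, loops=2, term = A^-2 * d^1
  state 0011: A-exp=+0, loops=1, term = A^0 * d^0
  state 0100: A-exp=+2, loops=2, term = A^2 * d^1
  state 0101: A-exp=+4, loops=3, term = A^4 * d^2
  state 0110: A-exp=+0, loops=1, term = A^0 * d^0
  state 0111: A-exp=+2, loops=2, term = A^2 * d^1
  state 1000: A-exp=-2, loops=2, term = A^-2 * d^1
  state 1001: A-exp=+0, loops=1, term = A^0 * d^0
  state 1010: A-exp=-4, loops=3, term = A^-4 * d^2
  state 1011: A-exp=-2, loops=2, term = A^-2 * d^1
  state 1100: A-exp=+0, loops=1, term = A^0 * d^0
  state 1101: A-exp=+2, loops=2, term = A^2 * d^1
  state 1110: A-exp=-2, loops=2, term = A^-2 * d^1
  state 1111: A-exp=+0, loops=1, term = A^0 * d^0
Collect the terms by A-exponent (count of states per loop number):
Powers of d = -A^2 - A^-2: d^2 = A^4 + 2 + A^-4.
  A^4 * (d^2) = A^8 + 2*A^4 + 1
  A^2 * (4*d) = -4*A^4 - 4
  A^0 * (5 + d^2) = A^4 + 7 + A^-4
  A^-2 * (4*d) = -4 - 4*A^-4
  A^-4 * (d^2) = 1 + 2*A^-4 + A^-8
Summing the groups: <K> = A^8 - A^4 + 1 - A^-4 + A^-8
Normalise by the writhe: (-A^3)^(-w) = (-A^3)^(0) = 1, so f(A) = 1 * <K> = A^8 - A^4 + 1 - A^-4 + A^-8.
Substitute A = t^(-1/4), i.e. A^e → t^(-e/4): V(t) = t^2 - t + 1 - t^-1 + t^-2

Answer: t^2 - t + 1 - t^-1 + t^-2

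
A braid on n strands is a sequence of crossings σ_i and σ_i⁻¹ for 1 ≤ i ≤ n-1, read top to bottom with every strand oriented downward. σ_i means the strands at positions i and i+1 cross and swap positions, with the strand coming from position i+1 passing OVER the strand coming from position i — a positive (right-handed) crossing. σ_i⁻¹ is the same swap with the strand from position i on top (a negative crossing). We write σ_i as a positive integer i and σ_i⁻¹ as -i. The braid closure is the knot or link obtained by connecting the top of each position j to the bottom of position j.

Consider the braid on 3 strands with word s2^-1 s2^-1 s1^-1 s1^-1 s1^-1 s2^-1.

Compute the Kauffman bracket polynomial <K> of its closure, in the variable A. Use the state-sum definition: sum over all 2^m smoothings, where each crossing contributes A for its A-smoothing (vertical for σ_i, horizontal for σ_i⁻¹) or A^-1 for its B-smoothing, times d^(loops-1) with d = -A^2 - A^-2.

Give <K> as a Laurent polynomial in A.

A^14 - 2*A^10 + A^6 - 2*A^2 + 2*A^-2 + A^-10

Derivation:
Braid: s2^-1 s2^-1 s1^-1 s1^-1 s1^-1 s2^-1 on 3 strands, 6 crossings.
Writhe w = (#positive) - (#negative) = 0 - 6 = -6.
Enumerate smoothing states for the bracket polynomial. There are 2^6 = 64 states.
Smooth each crossing (0=||, 1=⌣⌢); contribution A^(Σ sign_k(1-2s_k)) * d^(L-1).
Tabulate the states by total A-exponent and number of loops L (A-exp: L × count):
  A^6: L=5 ×1
  A^4: L=4 ×6
  A^2: L=3 ×15
  A^0: L=2 ×18, L=4 ×2
  A^-2: L=1 ×9, L=3 ×6
  A^-4: L=2 ×6
  A^-6: L=3 ×1
Each group contributes A^e * Σ count * d^(L-1):
Powers of d = -A^2 - A^-2: d^2 = A^4 + 2 + A^-4; d^3 = -A^6 - 3*A^2 - 3*A^-2 - A^-6; d^4 = A^8 + 4*A^4 + 6 + 4*A^-4 + A^-8.
  A^6 * (d^4) = A^14 + 4*A^10 + 6*A^6 + 4*A^2 + A^-2
  A^4 * (6*d^3) = -6*A^10 - 18*A^6 - 18*A^2 - 6*A^-2
  A^2 * (15*d^2) = 15*A^6 + 30*A^2 + 15*A^-2
  A^0 * (18*d + 2*d^3) = -2*A^6 - 24*A^2 - 24*A^-2 - 2*A^-6
  A^-2 * (9 + 6*d^2) = 6*A^2 + 21*A^-2 + 6*A^-6
  A^-4 * (6*d) = -6*A^-2 - 6*A^-6
  A^-6 * (d^2) = A^-2 + 2*A^-6 + A^-10
Summing the groups: <K> = A^14 - 2*A^10 + A^6 - 2*A^2 + 2*A^-2 + A^-10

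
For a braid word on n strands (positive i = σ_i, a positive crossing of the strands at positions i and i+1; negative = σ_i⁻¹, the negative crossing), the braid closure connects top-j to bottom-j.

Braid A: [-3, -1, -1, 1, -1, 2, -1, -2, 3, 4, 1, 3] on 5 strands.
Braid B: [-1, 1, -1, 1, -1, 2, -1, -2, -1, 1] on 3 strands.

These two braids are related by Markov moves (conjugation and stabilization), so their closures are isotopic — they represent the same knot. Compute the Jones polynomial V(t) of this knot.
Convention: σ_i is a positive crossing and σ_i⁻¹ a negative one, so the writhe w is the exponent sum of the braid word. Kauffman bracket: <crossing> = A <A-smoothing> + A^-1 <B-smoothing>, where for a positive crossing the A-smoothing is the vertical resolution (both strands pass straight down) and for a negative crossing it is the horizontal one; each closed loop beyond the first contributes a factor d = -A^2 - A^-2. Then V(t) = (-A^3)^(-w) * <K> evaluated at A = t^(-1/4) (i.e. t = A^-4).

Markov-equivalent braids have isotopic closures, hence identical knot invariants. Strip the Markov moves from each word to reach a common short braid β, then compute V(t) once on β.
Braid A: s3^-1 s1^-1 s1^-1 s1 s1^-1 s2 s1^-1 s2^-1 s3 s4 s1 s3 on 5 strands reduces by inverse Markov moves (closure unchanged at each step):
  Deconjugate: the word is γ·β·γ⁻¹ with γ = s3^-1 s1^-1 (prefix) and γ⁻¹ = s1 s3 (suffix); strip both.
  Destabilize: the word has the form β·s4 where s4 occurs only as the final letter (β ∈ B_4); drop it and the last strand → 4 strands.
  Destabilize: the word has the form β·s3 where s3 occurs only as the final letter (β ∈ B_3); drop it and the last strand → 3 strands.
Reduced to β = s1^-1 s1 s1^-1 s2 s1^-1 s2^-1 on 3 strands, 6 crossings.
Braid B: s1^-1 s1 s1^-1 s1 s1^-1 s2 s1^-1 s2^-1 s1^-1 s1 on 3 strands reduces by inverse Markov moves (closure unchanged at each step):
  Deconjugate: the word is γ·β·γ⁻¹ with γ = s1^-1 s1 (prefix) and γ⁻¹ = s1^-1 s1 (suffix); strip both.
Reduced to β = s1^-1 s1 s1^-1 s2 s1^-1 s2^-1 on 3 strands, 6 crossings.
Both give the same β = s1^-1 s1 s1^-1 s2 s1^-1 s2^-1 on 3 strands, so one state sum suffices:
First cancel adjacent σ_i σ_i⁻¹ pairs (Reidemeister II — same braid, same closure): s1^-1 s1 s1^-1 s2 s1^-1 s2^-1 → s1^-1 s2 s1^-1 s2^-1.
Braid: s1^-1 s2 s1^-1 s2^-1 on 3 strands, 4 crossings.
Writhe w = (#positive) - (#negative) = 1 - 3 = -2.
Computing the Kauffman bracket via state sum. There are 2^4 = 16 states.
Each crossing splits two ways (0=vertical, 1=horizontal). The state's weight is A^(#A-smoothings - #B-smoothings) * d^(loops - 1).
  state 0000: A-exp=-2, loops=3, term = A^-2 * d^2
  state 0001: A-exp=+0, loops=2, term = A^0 * d^1
  state 0010: A-exp=+0, loops=2, term = A^0 * d^1
  state 0011: A-exp=+2, loops=1, term = A^2 * d^0
  state 0100: A-exp=-4, loops=2, term = A^-4 * d^1
  state 0101: A-exp=-2, loops=3, term = A^-2 * d^2
  state 0110: A-exp=-2, loops=1, term = A^-2 * d^0
  state 0111: A-exp=+0, loops=2, term = A^0 * d^1
  state 1000: A-exp=+0, loops=2, term = A^0 * d^1
  state 1001: A-exp=+2, loops=1, term = A^2 * d^0
  state 1010: A-exp=+2, loops=3, term = A^2 * d^2
  state 1011: A-exp=+4, loops=2, term = A^4 * d^1
  state 1100: A-exp=-2, loops=1, term = A^-2 * d^0
  state 1101: A-exp=+0, loops=2, term = A^0 * d^1
  state 1110: A-exp=+0, loops=2, term = A^0 * d^1
  state 1111: A-exp=+2, loops=1, term = A^2 * d^0
Collect the terms by A-exponent (count of states per loop number):
Powers of d = -A^2 - A^-2: d^2 = A^4 + 2 + A^-4.
  A^4 * (d) = -A^6 - A^2
  A^2 * (3 + d^2) = A^6 + 5*A^2 + A^-2
  A^0 * (6*d) = -6*A^2 - 6*A^-2
  A^-2 * (2 + 2*d^2) = 2*A^2 + 6*A^-2 + 2*A^-6
  A^-4 * (d) = -A^-2 - A^-6
Summing the groups: <K> = A^-6
Normalise by the writhe: (-A^3)^(-w) = (-A^3)^(2) = A^6, so f(A) = A^6 * <K> = 1.
Substitute A = t^(-1/4), i.e. A^e → t^(-e/4): V(t) = 1

Answer: 1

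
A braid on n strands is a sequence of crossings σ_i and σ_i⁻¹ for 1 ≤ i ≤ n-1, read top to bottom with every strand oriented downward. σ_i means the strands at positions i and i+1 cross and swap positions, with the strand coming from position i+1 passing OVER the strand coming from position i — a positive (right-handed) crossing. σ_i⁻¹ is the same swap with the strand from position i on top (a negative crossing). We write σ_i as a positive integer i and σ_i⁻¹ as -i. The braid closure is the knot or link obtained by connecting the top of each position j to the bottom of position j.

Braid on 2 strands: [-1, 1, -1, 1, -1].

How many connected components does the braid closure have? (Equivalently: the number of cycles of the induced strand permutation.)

Track the strand permutation on 2 strands, starting from identity.
  step 1: s1^-1 swaps positions 1,2 -> [2 1]
  step 2: s1 swaps positions 1,2 -> [1 2]
  step 3: s1^-1 swaps positions 1,2 -> [2 1]
  step 4: s1 swaps positions 1,2 -> [1 2]
  step 5: s1^-1 swaps positions 1,2 -> [2 1]
Final permutation (position -> original strand): [2 1]
Closure components = cycle count of this permutation = 1.

Answer: 1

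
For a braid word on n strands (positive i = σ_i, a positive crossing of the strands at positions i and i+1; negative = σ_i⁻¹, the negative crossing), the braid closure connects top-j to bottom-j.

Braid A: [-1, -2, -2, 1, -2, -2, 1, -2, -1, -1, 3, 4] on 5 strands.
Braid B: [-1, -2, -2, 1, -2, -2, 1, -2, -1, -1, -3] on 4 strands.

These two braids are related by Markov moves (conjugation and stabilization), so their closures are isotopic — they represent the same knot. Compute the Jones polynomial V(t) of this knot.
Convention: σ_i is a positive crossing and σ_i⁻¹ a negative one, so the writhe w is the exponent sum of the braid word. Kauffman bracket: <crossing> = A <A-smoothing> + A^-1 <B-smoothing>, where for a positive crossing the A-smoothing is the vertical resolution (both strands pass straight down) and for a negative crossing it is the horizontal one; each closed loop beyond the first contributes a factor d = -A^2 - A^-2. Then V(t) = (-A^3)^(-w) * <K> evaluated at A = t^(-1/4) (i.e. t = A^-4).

Markov-equivalent braids have isotopic closures, hence identical knot invariants. Strip the Markov moves from each word to reach a common short braid β, then compute V(t) once on β.
Braid A: s1^-1 s2^-1 s2^-1 s1 s2^-1 s2^-1 s1 s2^-1 s1^-1 s1^-1 s3 s4 on 5 strands reduces by inverse Markov moves (closure unchanged at each step):
  Destabilize: the word has the form β·s4 where s4 occurs only as the final letter (β ∈ B_4); drop it and the last strand → 4 strands.
  Destabilize: the word has the form β·s3 where s3 occurs only as the final letter (β ∈ B_3); drop it and the last strand → 3 strands.
Reduced to β = s1^-1 s2^-1 s2^-1 s1 s2^-1 s2^-1 s1 s2^-1 s1^-1 s1^-1 on 3 strands, 10 crossings.
Braid B: s1^-1 s2^-1 s2^-1 s1 s2^-1 s2^-1 s1 s2^-1 s1^-1 s1^-1 s3^-1 on 4 strands reduces by inverse Markov moves (closure unchanged at each step):
  Destabilize: the word has the form β·s3^-1 where s3^-1 occurs only as the final letter (β ∈ B_3); drop it and the last strand → 3 strands.
Reduced to β = s1^-1 s2^-1 s2^-1 s1 s2^-1 s2^-1 s1 s2^-1 s1^-1 s1^-1 on 3 strands, 10 crossings.
Both give the same β = s1^-1 s2^-1 s2^-1 s1 s2^-1 s2^-1 s1 s2^-1 s1^-1 s1^-1 on 3 strands, so one state sum suffices:
Braid: s1^-1 s2^-1 s2^-1 s1 s2^-1 s2^-1 s1 s2^-1 s1^-1 s1^-1 on 3 strands, 10 crossings.
Writhe w = (#positive) - (#negative) = 2 - 8 = -6.
State-sum expansion of <K>. There are 2^10 = 1024 states.
For each crossing: s=0 is the vertical smoothing, s=1 horizontal. Crossing k contributes A^(sign_k * (1 - 2*s_k)); loop factor d = -A^2 - A^-2.
Tabulate the states by total A-exponent and number of loops L (A-exp: L × count):
  A^10: L=7 ×1
  A^8: L=6 ×10
  A^6: L=5 ×44, L=7 ×1
  A^4: L=4 ×110, L=6 ×10
  A^2: L=3 ×166, L=5 ×44
  A^0: L=2 ×144, L=4 ×106, L=6 ×2
  A^-2: L=1 ×57, L=3 ×140, L=5 ×13
  A^-4: L=2 ×91, L=4 ×28, L=6 ×1
  A^-6: L=1 ×16, L=3 ×26, L=5 ×3
  A^-8: L=2 ×7, L=4 ×3
  A^-10: L=3 ×1
Each group contributes A^e * Σ count * d^(L-1):
Powers of d = -A^2 - A^-2: d^2 = A^4 + 2 + A^-4; d^3 = -A^6 - 3*A^2 - 3*A^-2 - A^-6; d^4 = A^8 + 4*A^4 + 6 + 4*A^-4 + A^-8; d^5 = -A^10 - 5*A^6 - 10*A^2 - 10*A^-2 - 5*A^-6 - A^-10; d^6 = A^12 + 6*A^8 + 15*A^4 + 20 + 15*A^-4 + 6*A^-8 + A^-12.
  A^10 * (d^6) = A^22 + 6*A^18 + 15*A^14 + 20*A^10 + 15*A^6 + 6*A^2 + A^-2
  A^8 * (10*d^5) = -10*A^18 - 50*A^14 - 100*A^10 - 100*A^6 - 50*A^2 - 10*A^-2
  A^6 * (44*d^4 + d^6) = A^18 + 50*A^14 + 191*A^10 + 284*A^6 + 191*A^2 + 50*A^-2 + A^-6
  A^4 * (110*d^3 + 10*d^5) = -10*A^14 - 160*A^10 - 430*A^6 - 430*A^2 - 160*A^-2 - 10*A^-6
  A^2 * (166*d^2 + 44*d^4) = 44*A^10 + 342*A^6 + 596*A^2 + 342*A^-2 + 44*A^-6
  A^0 * (144*d + 106*d^3 + 2*d^5) = -2*A^10 - 116*A^6 - 482*A^2 - 482*A^-2 - 116*A^-6 - 2*A^-10
  A^-2 * (57 + 140*d^2 + 13*d^4) = 13*A^6 + 192*A^2 + 415*A^-2 + 192*A^-6 + 13*A^-10
  A^-4 * (91*d + 28*d^3 + d^5) = -A^6 - 33*A^2 - 185*A^-2 - 185*A^-6 - 33*A^-10 - A^-14
  A^-6 * (16 + 26*d^2 + 3*d^4) = 3*A^2 + 38*A^-2 + 86*A^-6 + 38*A^-10 + 3*A^-14
  A^-8 * (7*d + 3*d^3) = -3*A^-2 - 16*A^-6 - 16*A^-10 - 3*A^-14
  A^-10 * (d^2) = A^-6 + 2*A^-10 + A^-14
Summing the groups: <K> = A^22 - 3*A^18 + 5*A^14 - 7*A^10 + 7*A^6 - 7*A^2 + 6*A^-2 - 3*A^-6 + 2*A^-10
Normalise by the writhe: (-A^3)^(-w) = (-A^3)^(6) = A^18, so f(A) = A^18 * <K> = A^40 - 3*A^36 + 5*A^32 - 7*A^28 + 7*A^24 - 7*A^20 + 6*A^16 - 3*A^12 + 2*A^8.
Substitute A = t^(-1/4), i.e. A^e → t^(-e/4): V(t) = 2*t^-2 - 3*t^-3 + 6*t^-4 - 7*t^-5 + 7*t^-6 - 7*t^-7 + 5*t^-8 - 3*t^-9 + t^-10

Answer: 2*t^-2 - 3*t^-3 + 6*t^-4 - 7*t^-5 + 7*t^-6 - 7*t^-7 + 5*t^-8 - 3*t^-9 + t^-10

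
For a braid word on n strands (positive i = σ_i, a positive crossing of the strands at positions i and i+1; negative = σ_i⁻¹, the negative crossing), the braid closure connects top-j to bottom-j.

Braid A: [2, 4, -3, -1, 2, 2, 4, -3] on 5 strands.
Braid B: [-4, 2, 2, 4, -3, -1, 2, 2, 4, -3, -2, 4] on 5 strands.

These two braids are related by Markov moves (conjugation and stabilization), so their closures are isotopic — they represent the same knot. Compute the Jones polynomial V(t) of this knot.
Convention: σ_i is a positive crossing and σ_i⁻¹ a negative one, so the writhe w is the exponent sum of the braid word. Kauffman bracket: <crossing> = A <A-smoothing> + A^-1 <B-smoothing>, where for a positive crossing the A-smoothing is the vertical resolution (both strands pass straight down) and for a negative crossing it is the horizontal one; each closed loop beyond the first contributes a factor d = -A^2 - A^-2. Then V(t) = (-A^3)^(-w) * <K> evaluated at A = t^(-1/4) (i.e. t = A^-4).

-t^6 + 2*t^5 - 3*t^4 + 4*t^3 - 3*t^2 + 3*t - 2 + t^-1

Derivation:
Markov-equivalent braids have isotopic closures, hence identical knot invariants. Strip the Markov moves from each word to reach a common short braid β, then compute V(t) once on β.
Braid A: s2 s4 s3^-1 s1^-1 s2 s2 s4 s3^-1 on 5 strands has no conjugating prefix/suffix or stabilization to strip; take β = s2 s4 s3^-1 s1^-1 s2 s2 s4 s3^-1.
Braid B: s4^-1 s2 s2 s4 s3^-1 s1^-1 s2 s2 s4 s3^-1 s2^-1 s4 on 5 strands reduces by inverse Markov moves (closure unchanged at each step):
  Deconjugate: the word is γ·β·γ⁻¹ with γ = s4^-1 s2 (prefix) and γ⁻¹ = s2^-1 s4 (suffix); strip both.
Reduced to β = s2 s4 s3^-1 s1^-1 s2 s2 s4 s3^-1 on 5 strands, 8 crossings.
Both give the same β = s2 s4 s3^-1 s1^-1 s2 s2 s4 s3^-1 on 5 strands, so one state sum suffices:
Braid: s2 s4 s3^-1 s1^-1 s2 s2 s4 s3^-1 on 5 strands, 8 crossings.
Writhe w = (#positive) - (#negative) = 5 - 3 = 2.
Computing the Kauffman bracket via state sum. There are 2^8 = 256 states.
For each crossing: s=0 is the vertical smoothing, s=1 horizontal. Crossing k contributes A^(sign_k * (1 - 2*s_k)); loop factor d = -A^2 - A^-2.
Tabulate the states by total A-exponent and number of loops L (A-exp: L × count):
  A^8: L=4 ×1
  A^6: L=3 ×7, L=5 ×1
  A^4: L=2 ×19, L=4 ×9
  A^2: L=1 ×19, L=3 ×35, L=5 ×2
  A^0: L=2 ×48, L=4 ×22
  A^-2: L=3 ×49, L=5 ×7
  A^-4: L=4 ×27, L=6 ×1
  A^-6: L=5 ×8
  A^-8: L=6 ×1
Each group contributes A^e * Σ count * d^(L-1):
Powers of d = -A^2 - A^-2: d^2 = A^4 + 2 + A^-4; d^3 = -A^6 - 3*A^2 - 3*A^-2 - A^-6; d^4 = A^8 + 4*A^4 + 6 + 4*A^-4 + A^-8; d^5 = -A^10 - 5*A^6 - 10*A^2 - 10*A^-2 - 5*A^-6 - A^-10.
  A^8 * (d^3) = -A^14 - 3*A^10 - 3*A^6 - A^2
  A^6 * (7*d^2 + d^4) = A^14 + 11*A^10 + 20*A^6 + 11*A^2 + A^-2
  A^4 * (19*d + 9*d^3) = -9*A^10 - 46*A^6 - 46*A^2 - 9*A^-2
  A^2 * (19 + 35*d^2 + 2*d^4) = 2*A^10 + 43*A^6 + 101*A^2 + 43*A^-2 + 2*A^-6
  A^0 * (48*d + 22*d^3) = -22*A^6 - 114*A^2 - 114*A^-2 - 22*A^-6
  A^-2 * (49*d^2 + 7*d^4) = 7*A^6 + 77*A^2 + 140*A^-2 + 77*A^-6 + 7*A^-10
  A^-4 * (27*d^3 + d^5) = -A^6 - 32*A^2 - 91*A^-2 - 91*A^-6 - 32*A^-10 - A^-14
  A^-6 * (8*d^4) = 8*A^2 + 32*A^-2 + 48*A^-6 + 32*A^-10 + 8*A^-14
  A^-8 * (d^5) = -A^2 - 5*A^-2 - 10*A^-6 - 10*A^-10 - 5*A^-14 - A^-18
Summing the groups: <K> = A^10 - 2*A^6 + 3*A^2 - 3*A^-2 + 4*A^-6 - 3*A^-10 + 2*A^-14 - A^-18
Normalise by the writhe: (-A^3)^(-w) = (-A^3)^(-2) = A^-6, so f(A) = A^-6 * <K> = A^4 - 2 + 3*A^-4 - 3*A^-8 + 4*A^-12 - 3*A^-16 + 2*A^-20 - A^-24.
Substitute A = t^(-1/4), i.e. A^e → t^(-e/4): V(t) = -t^6 + 2*t^5 - 3*t^4 + 4*t^3 - 3*t^2 + 3*t - 2 + t^-1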